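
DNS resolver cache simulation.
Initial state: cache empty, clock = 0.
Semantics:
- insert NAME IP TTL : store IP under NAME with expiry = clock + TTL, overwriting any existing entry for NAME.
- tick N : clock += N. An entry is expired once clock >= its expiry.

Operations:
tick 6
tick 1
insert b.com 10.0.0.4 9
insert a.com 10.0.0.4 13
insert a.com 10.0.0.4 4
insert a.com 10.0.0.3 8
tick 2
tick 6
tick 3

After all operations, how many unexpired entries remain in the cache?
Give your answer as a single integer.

Op 1: tick 6 -> clock=6.
Op 2: tick 1 -> clock=7.
Op 3: insert b.com -> 10.0.0.4 (expiry=7+9=16). clock=7
Op 4: insert a.com -> 10.0.0.4 (expiry=7+13=20). clock=7
Op 5: insert a.com -> 10.0.0.4 (expiry=7+4=11). clock=7
Op 6: insert a.com -> 10.0.0.3 (expiry=7+8=15). clock=7
Op 7: tick 2 -> clock=9.
Op 8: tick 6 -> clock=15. purged={a.com}
Op 9: tick 3 -> clock=18. purged={b.com}
Final cache (unexpired): {} -> size=0

Answer: 0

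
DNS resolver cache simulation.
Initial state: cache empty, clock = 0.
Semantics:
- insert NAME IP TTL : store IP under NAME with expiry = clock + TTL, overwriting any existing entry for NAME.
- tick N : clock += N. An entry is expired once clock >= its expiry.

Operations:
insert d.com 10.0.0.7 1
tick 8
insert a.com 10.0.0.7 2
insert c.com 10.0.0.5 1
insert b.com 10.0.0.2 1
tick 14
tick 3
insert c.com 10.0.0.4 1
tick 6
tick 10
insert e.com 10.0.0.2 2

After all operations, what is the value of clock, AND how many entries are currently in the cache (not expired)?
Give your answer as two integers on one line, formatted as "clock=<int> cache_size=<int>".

Answer: clock=41 cache_size=1

Derivation:
Op 1: insert d.com -> 10.0.0.7 (expiry=0+1=1). clock=0
Op 2: tick 8 -> clock=8. purged={d.com}
Op 3: insert a.com -> 10.0.0.7 (expiry=8+2=10). clock=8
Op 4: insert c.com -> 10.0.0.5 (expiry=8+1=9). clock=8
Op 5: insert b.com -> 10.0.0.2 (expiry=8+1=9). clock=8
Op 6: tick 14 -> clock=22. purged={a.com,b.com,c.com}
Op 7: tick 3 -> clock=25.
Op 8: insert c.com -> 10.0.0.4 (expiry=25+1=26). clock=25
Op 9: tick 6 -> clock=31. purged={c.com}
Op 10: tick 10 -> clock=41.
Op 11: insert e.com -> 10.0.0.2 (expiry=41+2=43). clock=41
Final clock = 41
Final cache (unexpired): {e.com} -> size=1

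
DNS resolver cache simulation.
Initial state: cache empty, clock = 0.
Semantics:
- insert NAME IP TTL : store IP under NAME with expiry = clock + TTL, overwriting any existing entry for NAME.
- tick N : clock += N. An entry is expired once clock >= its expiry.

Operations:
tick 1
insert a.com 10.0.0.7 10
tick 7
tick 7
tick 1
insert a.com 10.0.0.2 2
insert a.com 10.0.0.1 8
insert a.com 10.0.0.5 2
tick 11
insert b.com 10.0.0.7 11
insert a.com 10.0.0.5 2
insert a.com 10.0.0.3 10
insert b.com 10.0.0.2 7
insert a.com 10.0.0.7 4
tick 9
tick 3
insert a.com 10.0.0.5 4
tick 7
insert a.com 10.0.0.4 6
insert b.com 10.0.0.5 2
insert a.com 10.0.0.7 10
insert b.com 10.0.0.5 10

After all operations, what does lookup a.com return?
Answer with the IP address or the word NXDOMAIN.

Answer: 10.0.0.7

Derivation:
Op 1: tick 1 -> clock=1.
Op 2: insert a.com -> 10.0.0.7 (expiry=1+10=11). clock=1
Op 3: tick 7 -> clock=8.
Op 4: tick 7 -> clock=15. purged={a.com}
Op 5: tick 1 -> clock=16.
Op 6: insert a.com -> 10.0.0.2 (expiry=16+2=18). clock=16
Op 7: insert a.com -> 10.0.0.1 (expiry=16+8=24). clock=16
Op 8: insert a.com -> 10.0.0.5 (expiry=16+2=18). clock=16
Op 9: tick 11 -> clock=27. purged={a.com}
Op 10: insert b.com -> 10.0.0.7 (expiry=27+11=38). clock=27
Op 11: insert a.com -> 10.0.0.5 (expiry=27+2=29). clock=27
Op 12: insert a.com -> 10.0.0.3 (expiry=27+10=37). clock=27
Op 13: insert b.com -> 10.0.0.2 (expiry=27+7=34). clock=27
Op 14: insert a.com -> 10.0.0.7 (expiry=27+4=31). clock=27
Op 15: tick 9 -> clock=36. purged={a.com,b.com}
Op 16: tick 3 -> clock=39.
Op 17: insert a.com -> 10.0.0.5 (expiry=39+4=43). clock=39
Op 18: tick 7 -> clock=46. purged={a.com}
Op 19: insert a.com -> 10.0.0.4 (expiry=46+6=52). clock=46
Op 20: insert b.com -> 10.0.0.5 (expiry=46+2=48). clock=46
Op 21: insert a.com -> 10.0.0.7 (expiry=46+10=56). clock=46
Op 22: insert b.com -> 10.0.0.5 (expiry=46+10=56). clock=46
lookup a.com: present, ip=10.0.0.7 expiry=56 > clock=46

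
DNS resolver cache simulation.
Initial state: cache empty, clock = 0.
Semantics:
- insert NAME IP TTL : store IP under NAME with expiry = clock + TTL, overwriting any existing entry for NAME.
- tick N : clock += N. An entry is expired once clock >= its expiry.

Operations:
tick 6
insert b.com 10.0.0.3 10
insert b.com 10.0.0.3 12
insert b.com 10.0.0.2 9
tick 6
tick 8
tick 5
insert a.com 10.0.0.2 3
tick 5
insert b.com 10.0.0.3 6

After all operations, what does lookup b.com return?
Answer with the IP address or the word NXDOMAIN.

Op 1: tick 6 -> clock=6.
Op 2: insert b.com -> 10.0.0.3 (expiry=6+10=16). clock=6
Op 3: insert b.com -> 10.0.0.3 (expiry=6+12=18). clock=6
Op 4: insert b.com -> 10.0.0.2 (expiry=6+9=15). clock=6
Op 5: tick 6 -> clock=12.
Op 6: tick 8 -> clock=20. purged={b.com}
Op 7: tick 5 -> clock=25.
Op 8: insert a.com -> 10.0.0.2 (expiry=25+3=28). clock=25
Op 9: tick 5 -> clock=30. purged={a.com}
Op 10: insert b.com -> 10.0.0.3 (expiry=30+6=36). clock=30
lookup b.com: present, ip=10.0.0.3 expiry=36 > clock=30

Answer: 10.0.0.3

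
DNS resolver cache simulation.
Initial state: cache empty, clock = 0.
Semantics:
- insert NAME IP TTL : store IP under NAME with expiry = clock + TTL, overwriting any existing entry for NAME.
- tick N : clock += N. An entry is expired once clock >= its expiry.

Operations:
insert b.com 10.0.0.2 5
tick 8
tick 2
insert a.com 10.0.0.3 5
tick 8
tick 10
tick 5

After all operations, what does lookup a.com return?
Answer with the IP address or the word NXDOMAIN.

Op 1: insert b.com -> 10.0.0.2 (expiry=0+5=5). clock=0
Op 2: tick 8 -> clock=8. purged={b.com}
Op 3: tick 2 -> clock=10.
Op 4: insert a.com -> 10.0.0.3 (expiry=10+5=15). clock=10
Op 5: tick 8 -> clock=18. purged={a.com}
Op 6: tick 10 -> clock=28.
Op 7: tick 5 -> clock=33.
lookup a.com: not in cache (expired or never inserted)

Answer: NXDOMAIN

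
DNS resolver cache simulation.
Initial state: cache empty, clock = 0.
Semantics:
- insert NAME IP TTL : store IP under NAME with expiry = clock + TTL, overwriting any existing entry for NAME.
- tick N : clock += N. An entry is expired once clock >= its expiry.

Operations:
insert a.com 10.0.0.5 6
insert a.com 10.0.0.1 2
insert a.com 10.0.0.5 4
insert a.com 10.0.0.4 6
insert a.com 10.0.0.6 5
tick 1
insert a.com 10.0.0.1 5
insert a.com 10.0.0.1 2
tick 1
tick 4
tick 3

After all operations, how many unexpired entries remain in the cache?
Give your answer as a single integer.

Answer: 0

Derivation:
Op 1: insert a.com -> 10.0.0.5 (expiry=0+6=6). clock=0
Op 2: insert a.com -> 10.0.0.1 (expiry=0+2=2). clock=0
Op 3: insert a.com -> 10.0.0.5 (expiry=0+4=4). clock=0
Op 4: insert a.com -> 10.0.0.4 (expiry=0+6=6). clock=0
Op 5: insert a.com -> 10.0.0.6 (expiry=0+5=5). clock=0
Op 6: tick 1 -> clock=1.
Op 7: insert a.com -> 10.0.0.1 (expiry=1+5=6). clock=1
Op 8: insert a.com -> 10.0.0.1 (expiry=1+2=3). clock=1
Op 9: tick 1 -> clock=2.
Op 10: tick 4 -> clock=6. purged={a.com}
Op 11: tick 3 -> clock=9.
Final cache (unexpired): {} -> size=0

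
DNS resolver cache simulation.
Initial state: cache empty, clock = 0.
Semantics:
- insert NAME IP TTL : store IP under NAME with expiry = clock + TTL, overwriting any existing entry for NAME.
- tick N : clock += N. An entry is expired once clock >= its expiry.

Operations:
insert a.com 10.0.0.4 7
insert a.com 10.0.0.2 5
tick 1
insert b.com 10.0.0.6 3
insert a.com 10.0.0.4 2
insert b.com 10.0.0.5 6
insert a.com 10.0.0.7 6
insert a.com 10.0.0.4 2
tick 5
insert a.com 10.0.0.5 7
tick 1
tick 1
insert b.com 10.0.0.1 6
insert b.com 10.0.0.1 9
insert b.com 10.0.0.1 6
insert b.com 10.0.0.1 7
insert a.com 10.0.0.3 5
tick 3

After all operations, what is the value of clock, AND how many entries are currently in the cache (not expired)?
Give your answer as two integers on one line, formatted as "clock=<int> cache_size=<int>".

Answer: clock=11 cache_size=2

Derivation:
Op 1: insert a.com -> 10.0.0.4 (expiry=0+7=7). clock=0
Op 2: insert a.com -> 10.0.0.2 (expiry=0+5=5). clock=0
Op 3: tick 1 -> clock=1.
Op 4: insert b.com -> 10.0.0.6 (expiry=1+3=4). clock=1
Op 5: insert a.com -> 10.0.0.4 (expiry=1+2=3). clock=1
Op 6: insert b.com -> 10.0.0.5 (expiry=1+6=7). clock=1
Op 7: insert a.com -> 10.0.0.7 (expiry=1+6=7). clock=1
Op 8: insert a.com -> 10.0.0.4 (expiry=1+2=3). clock=1
Op 9: tick 5 -> clock=6. purged={a.com}
Op 10: insert a.com -> 10.0.0.5 (expiry=6+7=13). clock=6
Op 11: tick 1 -> clock=7. purged={b.com}
Op 12: tick 1 -> clock=8.
Op 13: insert b.com -> 10.0.0.1 (expiry=8+6=14). clock=8
Op 14: insert b.com -> 10.0.0.1 (expiry=8+9=17). clock=8
Op 15: insert b.com -> 10.0.0.1 (expiry=8+6=14). clock=8
Op 16: insert b.com -> 10.0.0.1 (expiry=8+7=15). clock=8
Op 17: insert a.com -> 10.0.0.3 (expiry=8+5=13). clock=8
Op 18: tick 3 -> clock=11.
Final clock = 11
Final cache (unexpired): {a.com,b.com} -> size=2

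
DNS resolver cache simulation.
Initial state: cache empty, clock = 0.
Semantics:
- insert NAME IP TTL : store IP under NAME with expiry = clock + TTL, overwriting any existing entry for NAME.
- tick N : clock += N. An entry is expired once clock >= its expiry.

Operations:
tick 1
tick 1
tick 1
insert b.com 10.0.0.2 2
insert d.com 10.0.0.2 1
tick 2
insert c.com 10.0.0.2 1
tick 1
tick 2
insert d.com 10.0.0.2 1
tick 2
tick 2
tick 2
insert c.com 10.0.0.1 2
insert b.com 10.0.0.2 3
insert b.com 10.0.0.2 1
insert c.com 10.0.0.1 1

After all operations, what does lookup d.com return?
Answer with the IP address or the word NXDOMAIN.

Op 1: tick 1 -> clock=1.
Op 2: tick 1 -> clock=2.
Op 3: tick 1 -> clock=3.
Op 4: insert b.com -> 10.0.0.2 (expiry=3+2=5). clock=3
Op 5: insert d.com -> 10.0.0.2 (expiry=3+1=4). clock=3
Op 6: tick 2 -> clock=5. purged={b.com,d.com}
Op 7: insert c.com -> 10.0.0.2 (expiry=5+1=6). clock=5
Op 8: tick 1 -> clock=6. purged={c.com}
Op 9: tick 2 -> clock=8.
Op 10: insert d.com -> 10.0.0.2 (expiry=8+1=9). clock=8
Op 11: tick 2 -> clock=10. purged={d.com}
Op 12: tick 2 -> clock=12.
Op 13: tick 2 -> clock=14.
Op 14: insert c.com -> 10.0.0.1 (expiry=14+2=16). clock=14
Op 15: insert b.com -> 10.0.0.2 (expiry=14+3=17). clock=14
Op 16: insert b.com -> 10.0.0.2 (expiry=14+1=15). clock=14
Op 17: insert c.com -> 10.0.0.1 (expiry=14+1=15). clock=14
lookup d.com: not in cache (expired or never inserted)

Answer: NXDOMAIN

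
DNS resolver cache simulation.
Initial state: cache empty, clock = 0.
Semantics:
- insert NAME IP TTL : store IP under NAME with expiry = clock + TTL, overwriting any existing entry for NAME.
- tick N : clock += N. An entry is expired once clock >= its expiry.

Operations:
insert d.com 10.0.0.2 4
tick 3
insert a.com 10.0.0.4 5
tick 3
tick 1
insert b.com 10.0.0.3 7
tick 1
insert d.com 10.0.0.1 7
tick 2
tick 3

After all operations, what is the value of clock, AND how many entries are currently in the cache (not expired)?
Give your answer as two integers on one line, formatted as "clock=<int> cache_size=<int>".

Op 1: insert d.com -> 10.0.0.2 (expiry=0+4=4). clock=0
Op 2: tick 3 -> clock=3.
Op 3: insert a.com -> 10.0.0.4 (expiry=3+5=8). clock=3
Op 4: tick 3 -> clock=6. purged={d.com}
Op 5: tick 1 -> clock=7.
Op 6: insert b.com -> 10.0.0.3 (expiry=7+7=14). clock=7
Op 7: tick 1 -> clock=8. purged={a.com}
Op 8: insert d.com -> 10.0.0.1 (expiry=8+7=15). clock=8
Op 9: tick 2 -> clock=10.
Op 10: tick 3 -> clock=13.
Final clock = 13
Final cache (unexpired): {b.com,d.com} -> size=2

Answer: clock=13 cache_size=2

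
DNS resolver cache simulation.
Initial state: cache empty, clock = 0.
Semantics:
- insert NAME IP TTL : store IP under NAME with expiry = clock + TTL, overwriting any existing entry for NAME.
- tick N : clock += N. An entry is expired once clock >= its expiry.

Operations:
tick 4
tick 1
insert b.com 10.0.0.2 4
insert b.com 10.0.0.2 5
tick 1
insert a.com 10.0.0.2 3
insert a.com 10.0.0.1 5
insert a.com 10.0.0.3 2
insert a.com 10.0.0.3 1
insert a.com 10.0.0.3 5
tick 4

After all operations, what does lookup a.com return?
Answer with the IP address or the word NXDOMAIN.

Op 1: tick 4 -> clock=4.
Op 2: tick 1 -> clock=5.
Op 3: insert b.com -> 10.0.0.2 (expiry=5+4=9). clock=5
Op 4: insert b.com -> 10.0.0.2 (expiry=5+5=10). clock=5
Op 5: tick 1 -> clock=6.
Op 6: insert a.com -> 10.0.0.2 (expiry=6+3=9). clock=6
Op 7: insert a.com -> 10.0.0.1 (expiry=6+5=11). clock=6
Op 8: insert a.com -> 10.0.0.3 (expiry=6+2=8). clock=6
Op 9: insert a.com -> 10.0.0.3 (expiry=6+1=7). clock=6
Op 10: insert a.com -> 10.0.0.3 (expiry=6+5=11). clock=6
Op 11: tick 4 -> clock=10. purged={b.com}
lookup a.com: present, ip=10.0.0.3 expiry=11 > clock=10

Answer: 10.0.0.3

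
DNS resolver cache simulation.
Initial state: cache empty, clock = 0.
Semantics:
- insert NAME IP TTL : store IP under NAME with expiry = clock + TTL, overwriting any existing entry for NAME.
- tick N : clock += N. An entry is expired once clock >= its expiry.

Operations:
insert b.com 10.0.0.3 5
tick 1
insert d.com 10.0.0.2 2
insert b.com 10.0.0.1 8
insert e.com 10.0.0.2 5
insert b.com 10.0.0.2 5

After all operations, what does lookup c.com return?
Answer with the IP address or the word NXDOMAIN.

Op 1: insert b.com -> 10.0.0.3 (expiry=0+5=5). clock=0
Op 2: tick 1 -> clock=1.
Op 3: insert d.com -> 10.0.0.2 (expiry=1+2=3). clock=1
Op 4: insert b.com -> 10.0.0.1 (expiry=1+8=9). clock=1
Op 5: insert e.com -> 10.0.0.2 (expiry=1+5=6). clock=1
Op 6: insert b.com -> 10.0.0.2 (expiry=1+5=6). clock=1
lookup c.com: not in cache (expired or never inserted)

Answer: NXDOMAIN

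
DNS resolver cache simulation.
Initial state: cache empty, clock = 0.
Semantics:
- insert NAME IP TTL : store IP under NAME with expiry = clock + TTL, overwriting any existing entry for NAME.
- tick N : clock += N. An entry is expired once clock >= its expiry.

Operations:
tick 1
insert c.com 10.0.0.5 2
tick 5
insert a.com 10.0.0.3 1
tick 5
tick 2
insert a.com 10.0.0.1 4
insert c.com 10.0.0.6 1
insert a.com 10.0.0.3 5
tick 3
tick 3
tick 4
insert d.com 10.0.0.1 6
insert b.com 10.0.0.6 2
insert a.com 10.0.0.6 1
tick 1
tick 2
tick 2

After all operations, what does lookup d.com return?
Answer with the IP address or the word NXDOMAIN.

Answer: 10.0.0.1

Derivation:
Op 1: tick 1 -> clock=1.
Op 2: insert c.com -> 10.0.0.5 (expiry=1+2=3). clock=1
Op 3: tick 5 -> clock=6. purged={c.com}
Op 4: insert a.com -> 10.0.0.3 (expiry=6+1=7). clock=6
Op 5: tick 5 -> clock=11. purged={a.com}
Op 6: tick 2 -> clock=13.
Op 7: insert a.com -> 10.0.0.1 (expiry=13+4=17). clock=13
Op 8: insert c.com -> 10.0.0.6 (expiry=13+1=14). clock=13
Op 9: insert a.com -> 10.0.0.3 (expiry=13+5=18). clock=13
Op 10: tick 3 -> clock=16. purged={c.com}
Op 11: tick 3 -> clock=19. purged={a.com}
Op 12: tick 4 -> clock=23.
Op 13: insert d.com -> 10.0.0.1 (expiry=23+6=29). clock=23
Op 14: insert b.com -> 10.0.0.6 (expiry=23+2=25). clock=23
Op 15: insert a.com -> 10.0.0.6 (expiry=23+1=24). clock=23
Op 16: tick 1 -> clock=24. purged={a.com}
Op 17: tick 2 -> clock=26. purged={b.com}
Op 18: tick 2 -> clock=28.
lookup d.com: present, ip=10.0.0.1 expiry=29 > clock=28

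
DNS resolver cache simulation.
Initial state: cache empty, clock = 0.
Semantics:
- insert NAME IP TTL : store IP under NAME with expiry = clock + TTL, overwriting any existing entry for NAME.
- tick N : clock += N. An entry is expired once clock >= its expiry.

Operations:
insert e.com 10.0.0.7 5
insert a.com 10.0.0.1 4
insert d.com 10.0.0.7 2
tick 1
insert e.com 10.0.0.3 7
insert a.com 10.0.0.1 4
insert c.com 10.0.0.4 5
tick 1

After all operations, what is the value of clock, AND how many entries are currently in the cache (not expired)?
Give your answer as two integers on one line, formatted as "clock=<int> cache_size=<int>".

Op 1: insert e.com -> 10.0.0.7 (expiry=0+5=5). clock=0
Op 2: insert a.com -> 10.0.0.1 (expiry=0+4=4). clock=0
Op 3: insert d.com -> 10.0.0.7 (expiry=0+2=2). clock=0
Op 4: tick 1 -> clock=1.
Op 5: insert e.com -> 10.0.0.3 (expiry=1+7=8). clock=1
Op 6: insert a.com -> 10.0.0.1 (expiry=1+4=5). clock=1
Op 7: insert c.com -> 10.0.0.4 (expiry=1+5=6). clock=1
Op 8: tick 1 -> clock=2. purged={d.com}
Final clock = 2
Final cache (unexpired): {a.com,c.com,e.com} -> size=3

Answer: clock=2 cache_size=3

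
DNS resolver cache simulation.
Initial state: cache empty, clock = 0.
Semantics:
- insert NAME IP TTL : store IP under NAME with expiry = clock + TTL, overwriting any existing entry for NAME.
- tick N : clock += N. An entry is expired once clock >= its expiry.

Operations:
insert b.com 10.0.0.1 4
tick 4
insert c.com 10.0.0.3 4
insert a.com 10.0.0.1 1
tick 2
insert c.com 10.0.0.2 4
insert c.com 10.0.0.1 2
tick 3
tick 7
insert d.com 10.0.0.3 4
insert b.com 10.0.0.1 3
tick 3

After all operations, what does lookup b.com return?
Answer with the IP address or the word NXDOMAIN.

Answer: NXDOMAIN

Derivation:
Op 1: insert b.com -> 10.0.0.1 (expiry=0+4=4). clock=0
Op 2: tick 4 -> clock=4. purged={b.com}
Op 3: insert c.com -> 10.0.0.3 (expiry=4+4=8). clock=4
Op 4: insert a.com -> 10.0.0.1 (expiry=4+1=5). clock=4
Op 5: tick 2 -> clock=6. purged={a.com}
Op 6: insert c.com -> 10.0.0.2 (expiry=6+4=10). clock=6
Op 7: insert c.com -> 10.0.0.1 (expiry=6+2=8). clock=6
Op 8: tick 3 -> clock=9. purged={c.com}
Op 9: tick 7 -> clock=16.
Op 10: insert d.com -> 10.0.0.3 (expiry=16+4=20). clock=16
Op 11: insert b.com -> 10.0.0.1 (expiry=16+3=19). clock=16
Op 12: tick 3 -> clock=19. purged={b.com}
lookup b.com: not in cache (expired or never inserted)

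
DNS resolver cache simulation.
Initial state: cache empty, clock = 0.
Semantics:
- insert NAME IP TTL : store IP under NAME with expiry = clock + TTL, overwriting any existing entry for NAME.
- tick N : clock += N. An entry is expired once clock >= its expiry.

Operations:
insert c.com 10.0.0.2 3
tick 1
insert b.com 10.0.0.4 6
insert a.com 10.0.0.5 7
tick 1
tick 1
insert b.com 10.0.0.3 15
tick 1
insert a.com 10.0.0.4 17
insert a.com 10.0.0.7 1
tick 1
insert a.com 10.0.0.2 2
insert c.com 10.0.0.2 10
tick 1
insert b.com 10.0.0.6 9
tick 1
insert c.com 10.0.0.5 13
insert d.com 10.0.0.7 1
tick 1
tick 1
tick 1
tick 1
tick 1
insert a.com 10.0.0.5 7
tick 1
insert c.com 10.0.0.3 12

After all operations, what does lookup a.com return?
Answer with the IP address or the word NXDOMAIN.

Op 1: insert c.com -> 10.0.0.2 (expiry=0+3=3). clock=0
Op 2: tick 1 -> clock=1.
Op 3: insert b.com -> 10.0.0.4 (expiry=1+6=7). clock=1
Op 4: insert a.com -> 10.0.0.5 (expiry=1+7=8). clock=1
Op 5: tick 1 -> clock=2.
Op 6: tick 1 -> clock=3. purged={c.com}
Op 7: insert b.com -> 10.0.0.3 (expiry=3+15=18). clock=3
Op 8: tick 1 -> clock=4.
Op 9: insert a.com -> 10.0.0.4 (expiry=4+17=21). clock=4
Op 10: insert a.com -> 10.0.0.7 (expiry=4+1=5). clock=4
Op 11: tick 1 -> clock=5. purged={a.com}
Op 12: insert a.com -> 10.0.0.2 (expiry=5+2=7). clock=5
Op 13: insert c.com -> 10.0.0.2 (expiry=5+10=15). clock=5
Op 14: tick 1 -> clock=6.
Op 15: insert b.com -> 10.0.0.6 (expiry=6+9=15). clock=6
Op 16: tick 1 -> clock=7. purged={a.com}
Op 17: insert c.com -> 10.0.0.5 (expiry=7+13=20). clock=7
Op 18: insert d.com -> 10.0.0.7 (expiry=7+1=8). clock=7
Op 19: tick 1 -> clock=8. purged={d.com}
Op 20: tick 1 -> clock=9.
Op 21: tick 1 -> clock=10.
Op 22: tick 1 -> clock=11.
Op 23: tick 1 -> clock=12.
Op 24: insert a.com -> 10.0.0.5 (expiry=12+7=19). clock=12
Op 25: tick 1 -> clock=13.
Op 26: insert c.com -> 10.0.0.3 (expiry=13+12=25). clock=13
lookup a.com: present, ip=10.0.0.5 expiry=19 > clock=13

Answer: 10.0.0.5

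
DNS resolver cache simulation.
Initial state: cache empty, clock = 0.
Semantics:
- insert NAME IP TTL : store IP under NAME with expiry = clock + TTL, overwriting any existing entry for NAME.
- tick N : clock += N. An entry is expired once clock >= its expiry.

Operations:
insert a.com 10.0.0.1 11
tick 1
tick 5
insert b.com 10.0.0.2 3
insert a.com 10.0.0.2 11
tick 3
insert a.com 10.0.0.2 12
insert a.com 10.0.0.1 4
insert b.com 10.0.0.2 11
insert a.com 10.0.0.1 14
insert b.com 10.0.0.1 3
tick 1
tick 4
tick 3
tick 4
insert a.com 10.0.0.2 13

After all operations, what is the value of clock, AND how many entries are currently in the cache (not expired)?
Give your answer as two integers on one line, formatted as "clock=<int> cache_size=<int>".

Answer: clock=21 cache_size=1

Derivation:
Op 1: insert a.com -> 10.0.0.1 (expiry=0+11=11). clock=0
Op 2: tick 1 -> clock=1.
Op 3: tick 5 -> clock=6.
Op 4: insert b.com -> 10.0.0.2 (expiry=6+3=9). clock=6
Op 5: insert a.com -> 10.0.0.2 (expiry=6+11=17). clock=6
Op 6: tick 3 -> clock=9. purged={b.com}
Op 7: insert a.com -> 10.0.0.2 (expiry=9+12=21). clock=9
Op 8: insert a.com -> 10.0.0.1 (expiry=9+4=13). clock=9
Op 9: insert b.com -> 10.0.0.2 (expiry=9+11=20). clock=9
Op 10: insert a.com -> 10.0.0.1 (expiry=9+14=23). clock=9
Op 11: insert b.com -> 10.0.0.1 (expiry=9+3=12). clock=9
Op 12: tick 1 -> clock=10.
Op 13: tick 4 -> clock=14. purged={b.com}
Op 14: tick 3 -> clock=17.
Op 15: tick 4 -> clock=21.
Op 16: insert a.com -> 10.0.0.2 (expiry=21+13=34). clock=21
Final clock = 21
Final cache (unexpired): {a.com} -> size=1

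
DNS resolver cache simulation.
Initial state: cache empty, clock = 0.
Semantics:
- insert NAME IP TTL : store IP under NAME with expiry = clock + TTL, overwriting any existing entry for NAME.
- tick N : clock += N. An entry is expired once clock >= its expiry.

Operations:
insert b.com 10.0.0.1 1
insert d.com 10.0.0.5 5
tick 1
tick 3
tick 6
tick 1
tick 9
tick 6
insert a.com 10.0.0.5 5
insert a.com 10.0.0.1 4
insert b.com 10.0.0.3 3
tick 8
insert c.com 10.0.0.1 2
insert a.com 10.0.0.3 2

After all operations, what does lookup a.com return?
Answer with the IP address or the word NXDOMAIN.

Op 1: insert b.com -> 10.0.0.1 (expiry=0+1=1). clock=0
Op 2: insert d.com -> 10.0.0.5 (expiry=0+5=5). clock=0
Op 3: tick 1 -> clock=1. purged={b.com}
Op 4: tick 3 -> clock=4.
Op 5: tick 6 -> clock=10. purged={d.com}
Op 6: tick 1 -> clock=11.
Op 7: tick 9 -> clock=20.
Op 8: tick 6 -> clock=26.
Op 9: insert a.com -> 10.0.0.5 (expiry=26+5=31). clock=26
Op 10: insert a.com -> 10.0.0.1 (expiry=26+4=30). clock=26
Op 11: insert b.com -> 10.0.0.3 (expiry=26+3=29). clock=26
Op 12: tick 8 -> clock=34. purged={a.com,b.com}
Op 13: insert c.com -> 10.0.0.1 (expiry=34+2=36). clock=34
Op 14: insert a.com -> 10.0.0.3 (expiry=34+2=36). clock=34
lookup a.com: present, ip=10.0.0.3 expiry=36 > clock=34

Answer: 10.0.0.3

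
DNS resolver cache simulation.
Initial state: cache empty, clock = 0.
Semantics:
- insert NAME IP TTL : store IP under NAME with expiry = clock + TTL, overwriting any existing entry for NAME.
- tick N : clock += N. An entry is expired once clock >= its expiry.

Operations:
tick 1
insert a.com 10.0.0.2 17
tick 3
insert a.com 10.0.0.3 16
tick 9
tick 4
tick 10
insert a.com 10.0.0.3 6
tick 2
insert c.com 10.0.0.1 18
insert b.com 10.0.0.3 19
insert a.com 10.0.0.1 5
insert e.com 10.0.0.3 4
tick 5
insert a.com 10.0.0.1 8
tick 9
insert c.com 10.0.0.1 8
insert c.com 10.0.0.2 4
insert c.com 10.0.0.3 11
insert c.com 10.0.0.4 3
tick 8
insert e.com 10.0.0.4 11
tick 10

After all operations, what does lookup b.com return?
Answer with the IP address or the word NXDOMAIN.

Op 1: tick 1 -> clock=1.
Op 2: insert a.com -> 10.0.0.2 (expiry=1+17=18). clock=1
Op 3: tick 3 -> clock=4.
Op 4: insert a.com -> 10.0.0.3 (expiry=4+16=20). clock=4
Op 5: tick 9 -> clock=13.
Op 6: tick 4 -> clock=17.
Op 7: tick 10 -> clock=27. purged={a.com}
Op 8: insert a.com -> 10.0.0.3 (expiry=27+6=33). clock=27
Op 9: tick 2 -> clock=29.
Op 10: insert c.com -> 10.0.0.1 (expiry=29+18=47). clock=29
Op 11: insert b.com -> 10.0.0.3 (expiry=29+19=48). clock=29
Op 12: insert a.com -> 10.0.0.1 (expiry=29+5=34). clock=29
Op 13: insert e.com -> 10.0.0.3 (expiry=29+4=33). clock=29
Op 14: tick 5 -> clock=34. purged={a.com,e.com}
Op 15: insert a.com -> 10.0.0.1 (expiry=34+8=42). clock=34
Op 16: tick 9 -> clock=43. purged={a.com}
Op 17: insert c.com -> 10.0.0.1 (expiry=43+8=51). clock=43
Op 18: insert c.com -> 10.0.0.2 (expiry=43+4=47). clock=43
Op 19: insert c.com -> 10.0.0.3 (expiry=43+11=54). clock=43
Op 20: insert c.com -> 10.0.0.4 (expiry=43+3=46). clock=43
Op 21: tick 8 -> clock=51. purged={b.com,c.com}
Op 22: insert e.com -> 10.0.0.4 (expiry=51+11=62). clock=51
Op 23: tick 10 -> clock=61.
lookup b.com: not in cache (expired or never inserted)

Answer: NXDOMAIN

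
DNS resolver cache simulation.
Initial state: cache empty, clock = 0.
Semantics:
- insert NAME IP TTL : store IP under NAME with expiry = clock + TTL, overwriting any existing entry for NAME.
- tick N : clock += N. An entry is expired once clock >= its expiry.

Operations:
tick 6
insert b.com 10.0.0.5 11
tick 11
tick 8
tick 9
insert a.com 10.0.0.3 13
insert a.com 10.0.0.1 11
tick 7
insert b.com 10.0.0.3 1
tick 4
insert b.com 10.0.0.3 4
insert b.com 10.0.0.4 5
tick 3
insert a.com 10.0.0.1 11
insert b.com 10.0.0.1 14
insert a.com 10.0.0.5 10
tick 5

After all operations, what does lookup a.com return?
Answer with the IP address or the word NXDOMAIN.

Answer: 10.0.0.5

Derivation:
Op 1: tick 6 -> clock=6.
Op 2: insert b.com -> 10.0.0.5 (expiry=6+11=17). clock=6
Op 3: tick 11 -> clock=17. purged={b.com}
Op 4: tick 8 -> clock=25.
Op 5: tick 9 -> clock=34.
Op 6: insert a.com -> 10.0.0.3 (expiry=34+13=47). clock=34
Op 7: insert a.com -> 10.0.0.1 (expiry=34+11=45). clock=34
Op 8: tick 7 -> clock=41.
Op 9: insert b.com -> 10.0.0.3 (expiry=41+1=42). clock=41
Op 10: tick 4 -> clock=45. purged={a.com,b.com}
Op 11: insert b.com -> 10.0.0.3 (expiry=45+4=49). clock=45
Op 12: insert b.com -> 10.0.0.4 (expiry=45+5=50). clock=45
Op 13: tick 3 -> clock=48.
Op 14: insert a.com -> 10.0.0.1 (expiry=48+11=59). clock=48
Op 15: insert b.com -> 10.0.0.1 (expiry=48+14=62). clock=48
Op 16: insert a.com -> 10.0.0.5 (expiry=48+10=58). clock=48
Op 17: tick 5 -> clock=53.
lookup a.com: present, ip=10.0.0.5 expiry=58 > clock=53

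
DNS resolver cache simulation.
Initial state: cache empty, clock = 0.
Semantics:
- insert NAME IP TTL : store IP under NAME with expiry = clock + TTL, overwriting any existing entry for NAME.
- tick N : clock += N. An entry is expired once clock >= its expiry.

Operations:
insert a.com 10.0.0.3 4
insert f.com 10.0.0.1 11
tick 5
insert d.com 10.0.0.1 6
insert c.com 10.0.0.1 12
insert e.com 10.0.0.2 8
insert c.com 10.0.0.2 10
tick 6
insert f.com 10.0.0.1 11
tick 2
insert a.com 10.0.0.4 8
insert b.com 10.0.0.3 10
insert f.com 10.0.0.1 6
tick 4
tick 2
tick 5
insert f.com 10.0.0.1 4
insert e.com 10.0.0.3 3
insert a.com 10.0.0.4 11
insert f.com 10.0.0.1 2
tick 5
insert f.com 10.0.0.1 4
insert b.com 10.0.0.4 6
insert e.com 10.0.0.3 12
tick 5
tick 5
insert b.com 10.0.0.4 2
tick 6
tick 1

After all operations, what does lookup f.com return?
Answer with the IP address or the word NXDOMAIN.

Answer: NXDOMAIN

Derivation:
Op 1: insert a.com -> 10.0.0.3 (expiry=0+4=4). clock=0
Op 2: insert f.com -> 10.0.0.1 (expiry=0+11=11). clock=0
Op 3: tick 5 -> clock=5. purged={a.com}
Op 4: insert d.com -> 10.0.0.1 (expiry=5+6=11). clock=5
Op 5: insert c.com -> 10.0.0.1 (expiry=5+12=17). clock=5
Op 6: insert e.com -> 10.0.0.2 (expiry=5+8=13). clock=5
Op 7: insert c.com -> 10.0.0.2 (expiry=5+10=15). clock=5
Op 8: tick 6 -> clock=11. purged={d.com,f.com}
Op 9: insert f.com -> 10.0.0.1 (expiry=11+11=22). clock=11
Op 10: tick 2 -> clock=13. purged={e.com}
Op 11: insert a.com -> 10.0.0.4 (expiry=13+8=21). clock=13
Op 12: insert b.com -> 10.0.0.3 (expiry=13+10=23). clock=13
Op 13: insert f.com -> 10.0.0.1 (expiry=13+6=19). clock=13
Op 14: tick 4 -> clock=17. purged={c.com}
Op 15: tick 2 -> clock=19. purged={f.com}
Op 16: tick 5 -> clock=24. purged={a.com,b.com}
Op 17: insert f.com -> 10.0.0.1 (expiry=24+4=28). clock=24
Op 18: insert e.com -> 10.0.0.3 (expiry=24+3=27). clock=24
Op 19: insert a.com -> 10.0.0.4 (expiry=24+11=35). clock=24
Op 20: insert f.com -> 10.0.0.1 (expiry=24+2=26). clock=24
Op 21: tick 5 -> clock=29. purged={e.com,f.com}
Op 22: insert f.com -> 10.0.0.1 (expiry=29+4=33). clock=29
Op 23: insert b.com -> 10.0.0.4 (expiry=29+6=35). clock=29
Op 24: insert e.com -> 10.0.0.3 (expiry=29+12=41). clock=29
Op 25: tick 5 -> clock=34. purged={f.com}
Op 26: tick 5 -> clock=39. purged={a.com,b.com}
Op 27: insert b.com -> 10.0.0.4 (expiry=39+2=41). clock=39
Op 28: tick 6 -> clock=45. purged={b.com,e.com}
Op 29: tick 1 -> clock=46.
lookup f.com: not in cache (expired or never inserted)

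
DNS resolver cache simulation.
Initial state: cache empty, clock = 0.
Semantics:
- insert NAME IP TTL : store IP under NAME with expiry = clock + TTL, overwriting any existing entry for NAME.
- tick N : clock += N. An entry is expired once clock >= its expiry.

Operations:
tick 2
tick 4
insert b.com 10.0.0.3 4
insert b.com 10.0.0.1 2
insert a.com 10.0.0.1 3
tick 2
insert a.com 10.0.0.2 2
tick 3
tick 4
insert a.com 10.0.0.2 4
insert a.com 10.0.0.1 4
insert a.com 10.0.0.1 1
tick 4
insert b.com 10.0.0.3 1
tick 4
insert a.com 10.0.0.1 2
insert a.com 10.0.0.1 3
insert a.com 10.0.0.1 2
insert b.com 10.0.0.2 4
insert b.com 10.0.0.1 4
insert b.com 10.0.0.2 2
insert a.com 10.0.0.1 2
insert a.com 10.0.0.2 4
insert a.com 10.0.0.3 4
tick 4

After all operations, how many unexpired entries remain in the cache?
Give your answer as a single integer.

Op 1: tick 2 -> clock=2.
Op 2: tick 4 -> clock=6.
Op 3: insert b.com -> 10.0.0.3 (expiry=6+4=10). clock=6
Op 4: insert b.com -> 10.0.0.1 (expiry=6+2=8). clock=6
Op 5: insert a.com -> 10.0.0.1 (expiry=6+3=9). clock=6
Op 6: tick 2 -> clock=8. purged={b.com}
Op 7: insert a.com -> 10.0.0.2 (expiry=8+2=10). clock=8
Op 8: tick 3 -> clock=11. purged={a.com}
Op 9: tick 4 -> clock=15.
Op 10: insert a.com -> 10.0.0.2 (expiry=15+4=19). clock=15
Op 11: insert a.com -> 10.0.0.1 (expiry=15+4=19). clock=15
Op 12: insert a.com -> 10.0.0.1 (expiry=15+1=16). clock=15
Op 13: tick 4 -> clock=19. purged={a.com}
Op 14: insert b.com -> 10.0.0.3 (expiry=19+1=20). clock=19
Op 15: tick 4 -> clock=23. purged={b.com}
Op 16: insert a.com -> 10.0.0.1 (expiry=23+2=25). clock=23
Op 17: insert a.com -> 10.0.0.1 (expiry=23+3=26). clock=23
Op 18: insert a.com -> 10.0.0.1 (expiry=23+2=25). clock=23
Op 19: insert b.com -> 10.0.0.2 (expiry=23+4=27). clock=23
Op 20: insert b.com -> 10.0.0.1 (expiry=23+4=27). clock=23
Op 21: insert b.com -> 10.0.0.2 (expiry=23+2=25). clock=23
Op 22: insert a.com -> 10.0.0.1 (expiry=23+2=25). clock=23
Op 23: insert a.com -> 10.0.0.2 (expiry=23+4=27). clock=23
Op 24: insert a.com -> 10.0.0.3 (expiry=23+4=27). clock=23
Op 25: tick 4 -> clock=27. purged={a.com,b.com}
Final cache (unexpired): {} -> size=0

Answer: 0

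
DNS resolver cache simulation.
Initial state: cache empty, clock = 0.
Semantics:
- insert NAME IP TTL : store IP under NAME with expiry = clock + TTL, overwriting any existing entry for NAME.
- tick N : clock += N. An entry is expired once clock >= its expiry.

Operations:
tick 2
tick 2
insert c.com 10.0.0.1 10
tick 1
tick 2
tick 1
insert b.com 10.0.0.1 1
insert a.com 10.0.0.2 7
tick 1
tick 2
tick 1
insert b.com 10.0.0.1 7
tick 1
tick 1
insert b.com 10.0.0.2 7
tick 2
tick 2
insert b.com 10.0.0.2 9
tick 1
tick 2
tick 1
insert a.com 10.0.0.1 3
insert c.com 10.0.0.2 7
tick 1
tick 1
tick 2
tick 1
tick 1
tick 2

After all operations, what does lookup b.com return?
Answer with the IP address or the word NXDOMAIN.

Op 1: tick 2 -> clock=2.
Op 2: tick 2 -> clock=4.
Op 3: insert c.com -> 10.0.0.1 (expiry=4+10=14). clock=4
Op 4: tick 1 -> clock=5.
Op 5: tick 2 -> clock=7.
Op 6: tick 1 -> clock=8.
Op 7: insert b.com -> 10.0.0.1 (expiry=8+1=9). clock=8
Op 8: insert a.com -> 10.0.0.2 (expiry=8+7=15). clock=8
Op 9: tick 1 -> clock=9. purged={b.com}
Op 10: tick 2 -> clock=11.
Op 11: tick 1 -> clock=12.
Op 12: insert b.com -> 10.0.0.1 (expiry=12+7=19). clock=12
Op 13: tick 1 -> clock=13.
Op 14: tick 1 -> clock=14. purged={c.com}
Op 15: insert b.com -> 10.0.0.2 (expiry=14+7=21). clock=14
Op 16: tick 2 -> clock=16. purged={a.com}
Op 17: tick 2 -> clock=18.
Op 18: insert b.com -> 10.0.0.2 (expiry=18+9=27). clock=18
Op 19: tick 1 -> clock=19.
Op 20: tick 2 -> clock=21.
Op 21: tick 1 -> clock=22.
Op 22: insert a.com -> 10.0.0.1 (expiry=22+3=25). clock=22
Op 23: insert c.com -> 10.0.0.2 (expiry=22+7=29). clock=22
Op 24: tick 1 -> clock=23.
Op 25: tick 1 -> clock=24.
Op 26: tick 2 -> clock=26. purged={a.com}
Op 27: tick 1 -> clock=27. purged={b.com}
Op 28: tick 1 -> clock=28.
Op 29: tick 2 -> clock=30. purged={c.com}
lookup b.com: not in cache (expired or never inserted)

Answer: NXDOMAIN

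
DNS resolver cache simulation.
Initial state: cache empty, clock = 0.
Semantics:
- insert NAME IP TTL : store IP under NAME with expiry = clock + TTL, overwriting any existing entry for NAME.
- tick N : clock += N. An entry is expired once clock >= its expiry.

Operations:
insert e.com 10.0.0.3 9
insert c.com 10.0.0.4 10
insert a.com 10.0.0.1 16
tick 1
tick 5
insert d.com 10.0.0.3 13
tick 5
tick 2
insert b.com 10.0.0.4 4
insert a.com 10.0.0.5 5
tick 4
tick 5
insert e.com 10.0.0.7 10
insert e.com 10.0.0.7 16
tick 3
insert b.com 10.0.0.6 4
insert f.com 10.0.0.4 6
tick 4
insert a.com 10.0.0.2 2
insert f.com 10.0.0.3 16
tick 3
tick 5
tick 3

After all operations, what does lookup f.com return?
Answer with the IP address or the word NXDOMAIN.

Op 1: insert e.com -> 10.0.0.3 (expiry=0+9=9). clock=0
Op 2: insert c.com -> 10.0.0.4 (expiry=0+10=10). clock=0
Op 3: insert a.com -> 10.0.0.1 (expiry=0+16=16). clock=0
Op 4: tick 1 -> clock=1.
Op 5: tick 5 -> clock=6.
Op 6: insert d.com -> 10.0.0.3 (expiry=6+13=19). clock=6
Op 7: tick 5 -> clock=11. purged={c.com,e.com}
Op 8: tick 2 -> clock=13.
Op 9: insert b.com -> 10.0.0.4 (expiry=13+4=17). clock=13
Op 10: insert a.com -> 10.0.0.5 (expiry=13+5=18). clock=13
Op 11: tick 4 -> clock=17. purged={b.com}
Op 12: tick 5 -> clock=22. purged={a.com,d.com}
Op 13: insert e.com -> 10.0.0.7 (expiry=22+10=32). clock=22
Op 14: insert e.com -> 10.0.0.7 (expiry=22+16=38). clock=22
Op 15: tick 3 -> clock=25.
Op 16: insert b.com -> 10.0.0.6 (expiry=25+4=29). clock=25
Op 17: insert f.com -> 10.0.0.4 (expiry=25+6=31). clock=25
Op 18: tick 4 -> clock=29. purged={b.com}
Op 19: insert a.com -> 10.0.0.2 (expiry=29+2=31). clock=29
Op 20: insert f.com -> 10.0.0.3 (expiry=29+16=45). clock=29
Op 21: tick 3 -> clock=32. purged={a.com}
Op 22: tick 5 -> clock=37.
Op 23: tick 3 -> clock=40. purged={e.com}
lookup f.com: present, ip=10.0.0.3 expiry=45 > clock=40

Answer: 10.0.0.3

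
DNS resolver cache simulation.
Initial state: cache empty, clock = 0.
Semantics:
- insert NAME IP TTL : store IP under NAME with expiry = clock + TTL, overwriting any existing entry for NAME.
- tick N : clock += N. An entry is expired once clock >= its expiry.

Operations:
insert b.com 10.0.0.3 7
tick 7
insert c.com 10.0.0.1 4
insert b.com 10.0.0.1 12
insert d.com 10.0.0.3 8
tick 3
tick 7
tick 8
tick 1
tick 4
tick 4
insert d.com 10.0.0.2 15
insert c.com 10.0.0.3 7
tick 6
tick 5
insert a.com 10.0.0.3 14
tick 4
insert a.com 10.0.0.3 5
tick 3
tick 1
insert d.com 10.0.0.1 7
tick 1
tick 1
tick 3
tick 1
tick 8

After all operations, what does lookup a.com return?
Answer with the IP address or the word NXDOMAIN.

Op 1: insert b.com -> 10.0.0.3 (expiry=0+7=7). clock=0
Op 2: tick 7 -> clock=7. purged={b.com}
Op 3: insert c.com -> 10.0.0.1 (expiry=7+4=11). clock=7
Op 4: insert b.com -> 10.0.0.1 (expiry=7+12=19). clock=7
Op 5: insert d.com -> 10.0.0.3 (expiry=7+8=15). clock=7
Op 6: tick 3 -> clock=10.
Op 7: tick 7 -> clock=17. purged={c.com,d.com}
Op 8: tick 8 -> clock=25. purged={b.com}
Op 9: tick 1 -> clock=26.
Op 10: tick 4 -> clock=30.
Op 11: tick 4 -> clock=34.
Op 12: insert d.com -> 10.0.0.2 (expiry=34+15=49). clock=34
Op 13: insert c.com -> 10.0.0.3 (expiry=34+7=41). clock=34
Op 14: tick 6 -> clock=40.
Op 15: tick 5 -> clock=45. purged={c.com}
Op 16: insert a.com -> 10.0.0.3 (expiry=45+14=59). clock=45
Op 17: tick 4 -> clock=49. purged={d.com}
Op 18: insert a.com -> 10.0.0.3 (expiry=49+5=54). clock=49
Op 19: tick 3 -> clock=52.
Op 20: tick 1 -> clock=53.
Op 21: insert d.com -> 10.0.0.1 (expiry=53+7=60). clock=53
Op 22: tick 1 -> clock=54. purged={a.com}
Op 23: tick 1 -> clock=55.
Op 24: tick 3 -> clock=58.
Op 25: tick 1 -> clock=59.
Op 26: tick 8 -> clock=67. purged={d.com}
lookup a.com: not in cache (expired or never inserted)

Answer: NXDOMAIN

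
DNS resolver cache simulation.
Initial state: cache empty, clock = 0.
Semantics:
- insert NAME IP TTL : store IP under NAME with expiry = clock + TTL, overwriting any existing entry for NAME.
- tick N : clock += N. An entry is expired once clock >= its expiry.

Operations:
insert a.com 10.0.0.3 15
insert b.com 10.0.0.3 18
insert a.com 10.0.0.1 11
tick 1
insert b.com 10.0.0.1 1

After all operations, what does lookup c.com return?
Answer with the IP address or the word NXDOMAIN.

Answer: NXDOMAIN

Derivation:
Op 1: insert a.com -> 10.0.0.3 (expiry=0+15=15). clock=0
Op 2: insert b.com -> 10.0.0.3 (expiry=0+18=18). clock=0
Op 3: insert a.com -> 10.0.0.1 (expiry=0+11=11). clock=0
Op 4: tick 1 -> clock=1.
Op 5: insert b.com -> 10.0.0.1 (expiry=1+1=2). clock=1
lookup c.com: not in cache (expired or never inserted)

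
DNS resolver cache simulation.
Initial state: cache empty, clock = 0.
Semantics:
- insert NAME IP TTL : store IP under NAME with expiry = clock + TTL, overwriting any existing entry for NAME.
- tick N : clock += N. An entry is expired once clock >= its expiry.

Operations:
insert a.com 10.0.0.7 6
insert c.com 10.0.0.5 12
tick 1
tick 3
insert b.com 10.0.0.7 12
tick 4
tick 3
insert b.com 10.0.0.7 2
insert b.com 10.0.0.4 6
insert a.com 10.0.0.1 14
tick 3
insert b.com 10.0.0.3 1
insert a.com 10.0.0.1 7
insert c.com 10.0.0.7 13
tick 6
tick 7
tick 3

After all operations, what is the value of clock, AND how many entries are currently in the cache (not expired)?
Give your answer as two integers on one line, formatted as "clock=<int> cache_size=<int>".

Op 1: insert a.com -> 10.0.0.7 (expiry=0+6=6). clock=0
Op 2: insert c.com -> 10.0.0.5 (expiry=0+12=12). clock=0
Op 3: tick 1 -> clock=1.
Op 4: tick 3 -> clock=4.
Op 5: insert b.com -> 10.0.0.7 (expiry=4+12=16). clock=4
Op 6: tick 4 -> clock=8. purged={a.com}
Op 7: tick 3 -> clock=11.
Op 8: insert b.com -> 10.0.0.7 (expiry=11+2=13). clock=11
Op 9: insert b.com -> 10.0.0.4 (expiry=11+6=17). clock=11
Op 10: insert a.com -> 10.0.0.1 (expiry=11+14=25). clock=11
Op 11: tick 3 -> clock=14. purged={c.com}
Op 12: insert b.com -> 10.0.0.3 (expiry=14+1=15). clock=14
Op 13: insert a.com -> 10.0.0.1 (expiry=14+7=21). clock=14
Op 14: insert c.com -> 10.0.0.7 (expiry=14+13=27). clock=14
Op 15: tick 6 -> clock=20. purged={b.com}
Op 16: tick 7 -> clock=27. purged={a.com,c.com}
Op 17: tick 3 -> clock=30.
Final clock = 30
Final cache (unexpired): {} -> size=0

Answer: clock=30 cache_size=0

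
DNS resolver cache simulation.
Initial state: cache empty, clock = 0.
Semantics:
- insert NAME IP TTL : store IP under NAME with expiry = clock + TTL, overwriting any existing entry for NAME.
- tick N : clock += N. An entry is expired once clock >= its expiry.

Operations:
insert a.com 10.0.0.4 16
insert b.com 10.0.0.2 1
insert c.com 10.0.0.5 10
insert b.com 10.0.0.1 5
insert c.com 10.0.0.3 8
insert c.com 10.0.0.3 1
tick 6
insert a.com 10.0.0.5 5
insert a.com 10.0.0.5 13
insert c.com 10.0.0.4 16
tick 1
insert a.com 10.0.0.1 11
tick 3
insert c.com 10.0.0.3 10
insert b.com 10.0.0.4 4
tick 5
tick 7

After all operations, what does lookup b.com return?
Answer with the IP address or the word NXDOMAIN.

Answer: NXDOMAIN

Derivation:
Op 1: insert a.com -> 10.0.0.4 (expiry=0+16=16). clock=0
Op 2: insert b.com -> 10.0.0.2 (expiry=0+1=1). clock=0
Op 3: insert c.com -> 10.0.0.5 (expiry=0+10=10). clock=0
Op 4: insert b.com -> 10.0.0.1 (expiry=0+5=5). clock=0
Op 5: insert c.com -> 10.0.0.3 (expiry=0+8=8). clock=0
Op 6: insert c.com -> 10.0.0.3 (expiry=0+1=1). clock=0
Op 7: tick 6 -> clock=6. purged={b.com,c.com}
Op 8: insert a.com -> 10.0.0.5 (expiry=6+5=11). clock=6
Op 9: insert a.com -> 10.0.0.5 (expiry=6+13=19). clock=6
Op 10: insert c.com -> 10.0.0.4 (expiry=6+16=22). clock=6
Op 11: tick 1 -> clock=7.
Op 12: insert a.com -> 10.0.0.1 (expiry=7+11=18). clock=7
Op 13: tick 3 -> clock=10.
Op 14: insert c.com -> 10.0.0.3 (expiry=10+10=20). clock=10
Op 15: insert b.com -> 10.0.0.4 (expiry=10+4=14). clock=10
Op 16: tick 5 -> clock=15. purged={b.com}
Op 17: tick 7 -> clock=22. purged={a.com,c.com}
lookup b.com: not in cache (expired or never inserted)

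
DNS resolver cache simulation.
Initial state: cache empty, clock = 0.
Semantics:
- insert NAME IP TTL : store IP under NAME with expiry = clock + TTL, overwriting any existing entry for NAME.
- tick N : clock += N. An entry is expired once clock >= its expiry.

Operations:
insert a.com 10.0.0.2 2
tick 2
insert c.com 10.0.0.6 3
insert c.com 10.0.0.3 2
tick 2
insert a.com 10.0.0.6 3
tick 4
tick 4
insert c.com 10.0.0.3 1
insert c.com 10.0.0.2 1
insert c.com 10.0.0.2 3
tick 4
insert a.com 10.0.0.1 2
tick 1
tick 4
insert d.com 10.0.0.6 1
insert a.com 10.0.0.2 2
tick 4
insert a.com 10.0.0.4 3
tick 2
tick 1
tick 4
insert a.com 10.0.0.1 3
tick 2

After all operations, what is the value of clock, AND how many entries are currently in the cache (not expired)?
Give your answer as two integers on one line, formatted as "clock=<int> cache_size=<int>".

Op 1: insert a.com -> 10.0.0.2 (expiry=0+2=2). clock=0
Op 2: tick 2 -> clock=2. purged={a.com}
Op 3: insert c.com -> 10.0.0.6 (expiry=2+3=5). clock=2
Op 4: insert c.com -> 10.0.0.3 (expiry=2+2=4). clock=2
Op 5: tick 2 -> clock=4. purged={c.com}
Op 6: insert a.com -> 10.0.0.6 (expiry=4+3=7). clock=4
Op 7: tick 4 -> clock=8. purged={a.com}
Op 8: tick 4 -> clock=12.
Op 9: insert c.com -> 10.0.0.3 (expiry=12+1=13). clock=12
Op 10: insert c.com -> 10.0.0.2 (expiry=12+1=13). clock=12
Op 11: insert c.com -> 10.0.0.2 (expiry=12+3=15). clock=12
Op 12: tick 4 -> clock=16. purged={c.com}
Op 13: insert a.com -> 10.0.0.1 (expiry=16+2=18). clock=16
Op 14: tick 1 -> clock=17.
Op 15: tick 4 -> clock=21. purged={a.com}
Op 16: insert d.com -> 10.0.0.6 (expiry=21+1=22). clock=21
Op 17: insert a.com -> 10.0.0.2 (expiry=21+2=23). clock=21
Op 18: tick 4 -> clock=25. purged={a.com,d.com}
Op 19: insert a.com -> 10.0.0.4 (expiry=25+3=28). clock=25
Op 20: tick 2 -> clock=27.
Op 21: tick 1 -> clock=28. purged={a.com}
Op 22: tick 4 -> clock=32.
Op 23: insert a.com -> 10.0.0.1 (expiry=32+3=35). clock=32
Op 24: tick 2 -> clock=34.
Final clock = 34
Final cache (unexpired): {a.com} -> size=1

Answer: clock=34 cache_size=1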